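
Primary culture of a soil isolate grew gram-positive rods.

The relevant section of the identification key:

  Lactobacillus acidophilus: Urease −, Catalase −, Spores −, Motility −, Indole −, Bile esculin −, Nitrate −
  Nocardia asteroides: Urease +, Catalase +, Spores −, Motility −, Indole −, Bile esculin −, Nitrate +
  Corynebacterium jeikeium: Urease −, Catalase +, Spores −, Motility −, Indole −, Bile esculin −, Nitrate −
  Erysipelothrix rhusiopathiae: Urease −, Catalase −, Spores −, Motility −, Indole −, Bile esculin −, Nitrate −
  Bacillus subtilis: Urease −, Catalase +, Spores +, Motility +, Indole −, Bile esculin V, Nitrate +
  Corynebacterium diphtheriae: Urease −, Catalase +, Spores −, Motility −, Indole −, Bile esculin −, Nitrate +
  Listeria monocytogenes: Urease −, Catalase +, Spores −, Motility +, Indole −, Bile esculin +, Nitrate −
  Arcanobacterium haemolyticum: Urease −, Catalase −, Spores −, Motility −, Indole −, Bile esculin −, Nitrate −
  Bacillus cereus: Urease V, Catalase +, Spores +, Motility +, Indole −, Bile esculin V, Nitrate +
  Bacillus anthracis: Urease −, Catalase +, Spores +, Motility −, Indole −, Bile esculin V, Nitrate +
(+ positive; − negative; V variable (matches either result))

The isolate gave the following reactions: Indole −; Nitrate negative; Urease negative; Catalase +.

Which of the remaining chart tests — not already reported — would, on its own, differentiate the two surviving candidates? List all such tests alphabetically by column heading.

Bile esculin, Motility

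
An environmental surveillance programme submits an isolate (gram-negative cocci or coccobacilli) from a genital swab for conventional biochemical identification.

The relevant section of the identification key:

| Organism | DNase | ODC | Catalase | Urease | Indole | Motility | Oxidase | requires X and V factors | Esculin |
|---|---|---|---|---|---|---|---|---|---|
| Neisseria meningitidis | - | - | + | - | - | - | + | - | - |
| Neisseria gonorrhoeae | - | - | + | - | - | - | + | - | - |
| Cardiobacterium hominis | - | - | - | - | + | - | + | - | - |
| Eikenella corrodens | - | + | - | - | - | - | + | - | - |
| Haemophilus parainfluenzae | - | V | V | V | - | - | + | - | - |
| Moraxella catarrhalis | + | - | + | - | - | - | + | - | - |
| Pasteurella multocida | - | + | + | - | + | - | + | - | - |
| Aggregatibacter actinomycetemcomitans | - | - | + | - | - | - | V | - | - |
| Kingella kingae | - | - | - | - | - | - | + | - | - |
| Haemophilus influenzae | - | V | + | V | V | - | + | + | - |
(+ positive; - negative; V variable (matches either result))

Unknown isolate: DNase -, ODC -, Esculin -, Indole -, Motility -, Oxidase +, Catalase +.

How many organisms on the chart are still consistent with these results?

Esculin -: all 10 remaining candidates are consistent.
DNase -: excludes Moraxella catarrhalis — 9 left.
Oxidase +: all 9 remaining candidates are consistent.
Indole -: excludes Cardiobacterium hominis, Pasteurella multocida — 7 left.
Motility -: all 7 remaining candidates are consistent.
ODC -: excludes Eikenella corrodens — 6 left.
Catalase +: excludes Kingella kingae — 5 left.
Still consistent: Aggregatibacter actinomycetemcomitans, Haemophilus influenzae, Haemophilus parainfluenzae, Neisseria gonorrhoeae, Neisseria meningitidis.

5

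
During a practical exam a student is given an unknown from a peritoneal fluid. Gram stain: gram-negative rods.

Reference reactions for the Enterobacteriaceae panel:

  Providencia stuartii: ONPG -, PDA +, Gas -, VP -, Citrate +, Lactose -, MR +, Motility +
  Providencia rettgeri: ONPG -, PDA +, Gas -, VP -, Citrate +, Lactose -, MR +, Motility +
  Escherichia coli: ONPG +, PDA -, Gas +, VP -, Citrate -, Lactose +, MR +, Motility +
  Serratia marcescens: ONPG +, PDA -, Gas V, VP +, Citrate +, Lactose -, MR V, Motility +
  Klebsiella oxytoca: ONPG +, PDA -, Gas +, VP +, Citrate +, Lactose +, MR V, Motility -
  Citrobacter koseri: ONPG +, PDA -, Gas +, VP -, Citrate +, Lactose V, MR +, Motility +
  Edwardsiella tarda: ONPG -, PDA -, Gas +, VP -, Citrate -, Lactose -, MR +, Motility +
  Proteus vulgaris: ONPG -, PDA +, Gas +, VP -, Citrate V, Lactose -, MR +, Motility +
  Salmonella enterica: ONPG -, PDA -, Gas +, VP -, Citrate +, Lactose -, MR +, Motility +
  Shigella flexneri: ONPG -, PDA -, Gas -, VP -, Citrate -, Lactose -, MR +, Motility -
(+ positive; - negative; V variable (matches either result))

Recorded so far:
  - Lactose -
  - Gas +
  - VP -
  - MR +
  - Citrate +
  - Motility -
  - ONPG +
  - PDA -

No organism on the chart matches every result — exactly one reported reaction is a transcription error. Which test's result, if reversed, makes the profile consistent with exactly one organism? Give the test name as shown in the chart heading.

As reported, no row in the chart matches all 8 reactions.
Reversing MR → still no organism matches.
Reversing ONPG → still no organism matches.
Reversing Lactose → still no organism matches.
Reversing Citrate → still no organism matches.
Reversing PDA → still no organism matches.
Reversing Gas → still no organism matches.
Reversing Motility (to +) → unique match: Citrobacter koseri.
Reversing VP → still no organism matches.

Motility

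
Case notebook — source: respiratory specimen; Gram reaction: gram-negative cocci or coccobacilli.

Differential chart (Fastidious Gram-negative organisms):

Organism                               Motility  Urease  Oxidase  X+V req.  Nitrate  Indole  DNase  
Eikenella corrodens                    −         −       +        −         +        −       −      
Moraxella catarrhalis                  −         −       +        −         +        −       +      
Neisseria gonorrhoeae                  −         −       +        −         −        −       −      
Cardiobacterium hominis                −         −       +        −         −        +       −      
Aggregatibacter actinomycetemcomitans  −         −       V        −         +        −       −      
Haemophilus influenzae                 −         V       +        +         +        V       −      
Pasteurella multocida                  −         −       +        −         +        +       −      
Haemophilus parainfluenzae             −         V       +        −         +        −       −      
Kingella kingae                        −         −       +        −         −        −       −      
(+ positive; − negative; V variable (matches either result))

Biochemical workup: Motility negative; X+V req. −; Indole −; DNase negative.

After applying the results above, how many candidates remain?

5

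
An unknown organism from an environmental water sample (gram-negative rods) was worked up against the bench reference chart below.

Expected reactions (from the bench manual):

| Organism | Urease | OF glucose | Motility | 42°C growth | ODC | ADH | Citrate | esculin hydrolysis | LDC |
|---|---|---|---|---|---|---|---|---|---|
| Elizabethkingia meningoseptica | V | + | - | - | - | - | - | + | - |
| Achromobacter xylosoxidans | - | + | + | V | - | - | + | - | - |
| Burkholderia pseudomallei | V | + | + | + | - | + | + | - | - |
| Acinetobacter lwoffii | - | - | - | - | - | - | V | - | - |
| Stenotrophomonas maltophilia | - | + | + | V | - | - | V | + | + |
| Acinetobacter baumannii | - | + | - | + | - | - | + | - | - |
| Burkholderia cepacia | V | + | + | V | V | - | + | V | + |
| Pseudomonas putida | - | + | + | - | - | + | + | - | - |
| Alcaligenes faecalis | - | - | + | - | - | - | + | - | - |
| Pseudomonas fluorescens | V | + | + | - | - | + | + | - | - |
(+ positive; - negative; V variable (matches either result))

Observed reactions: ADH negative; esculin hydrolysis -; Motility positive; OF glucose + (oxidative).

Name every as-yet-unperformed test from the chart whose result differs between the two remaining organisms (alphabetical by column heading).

LDC

esculin hydrolysis -: excludes Elizabethkingia meningoseptica, Stenotrophomonas maltophilia — 8 left.
ADH -: excludes Burkholderia pseudomallei, Pseudomonas putida, Pseudomonas fluorescens — 5 left.
Motility +: excludes Acinetobacter lwoffii, Acinetobacter baumannii — 3 left.
OF glucose +: excludes Alcaligenes faecalis — 2 left.
Two candidates remain: Achromobacter xylosoxidans and Burkholderia cepacia.
  Urease: - vs V — variable for at least one, does not separate.
  42°C growth: V vs V — variable for at least one, does not separate.
  ODC: - vs V — variable for at least one, does not separate.
  Citrate: + vs + — same for both, does not separate.
  LDC: Achromobacter xylosoxidans -, Burkholderia cepacia + — discriminates.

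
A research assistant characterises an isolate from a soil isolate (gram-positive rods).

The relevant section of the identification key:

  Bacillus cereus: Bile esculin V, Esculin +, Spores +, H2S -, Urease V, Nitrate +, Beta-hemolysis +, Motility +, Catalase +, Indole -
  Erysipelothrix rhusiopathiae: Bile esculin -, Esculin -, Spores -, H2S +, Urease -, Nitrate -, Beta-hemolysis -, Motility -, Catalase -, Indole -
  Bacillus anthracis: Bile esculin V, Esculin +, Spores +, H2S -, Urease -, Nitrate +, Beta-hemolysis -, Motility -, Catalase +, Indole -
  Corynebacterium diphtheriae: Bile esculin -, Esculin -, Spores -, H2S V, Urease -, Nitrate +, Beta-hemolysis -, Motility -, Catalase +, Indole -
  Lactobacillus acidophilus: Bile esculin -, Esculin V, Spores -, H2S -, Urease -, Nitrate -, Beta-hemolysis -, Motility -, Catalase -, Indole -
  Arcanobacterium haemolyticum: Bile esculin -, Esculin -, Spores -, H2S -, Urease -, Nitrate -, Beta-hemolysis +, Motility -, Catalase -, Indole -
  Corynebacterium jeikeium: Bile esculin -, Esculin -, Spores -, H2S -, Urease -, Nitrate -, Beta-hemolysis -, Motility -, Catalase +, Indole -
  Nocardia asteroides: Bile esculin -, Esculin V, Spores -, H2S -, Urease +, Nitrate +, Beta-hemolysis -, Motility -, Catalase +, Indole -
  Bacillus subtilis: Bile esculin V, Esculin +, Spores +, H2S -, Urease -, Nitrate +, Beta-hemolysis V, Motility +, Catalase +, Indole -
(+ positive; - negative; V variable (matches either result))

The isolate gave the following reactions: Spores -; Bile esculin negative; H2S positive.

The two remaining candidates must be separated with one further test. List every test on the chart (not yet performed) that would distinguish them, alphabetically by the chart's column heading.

Catalase, Nitrate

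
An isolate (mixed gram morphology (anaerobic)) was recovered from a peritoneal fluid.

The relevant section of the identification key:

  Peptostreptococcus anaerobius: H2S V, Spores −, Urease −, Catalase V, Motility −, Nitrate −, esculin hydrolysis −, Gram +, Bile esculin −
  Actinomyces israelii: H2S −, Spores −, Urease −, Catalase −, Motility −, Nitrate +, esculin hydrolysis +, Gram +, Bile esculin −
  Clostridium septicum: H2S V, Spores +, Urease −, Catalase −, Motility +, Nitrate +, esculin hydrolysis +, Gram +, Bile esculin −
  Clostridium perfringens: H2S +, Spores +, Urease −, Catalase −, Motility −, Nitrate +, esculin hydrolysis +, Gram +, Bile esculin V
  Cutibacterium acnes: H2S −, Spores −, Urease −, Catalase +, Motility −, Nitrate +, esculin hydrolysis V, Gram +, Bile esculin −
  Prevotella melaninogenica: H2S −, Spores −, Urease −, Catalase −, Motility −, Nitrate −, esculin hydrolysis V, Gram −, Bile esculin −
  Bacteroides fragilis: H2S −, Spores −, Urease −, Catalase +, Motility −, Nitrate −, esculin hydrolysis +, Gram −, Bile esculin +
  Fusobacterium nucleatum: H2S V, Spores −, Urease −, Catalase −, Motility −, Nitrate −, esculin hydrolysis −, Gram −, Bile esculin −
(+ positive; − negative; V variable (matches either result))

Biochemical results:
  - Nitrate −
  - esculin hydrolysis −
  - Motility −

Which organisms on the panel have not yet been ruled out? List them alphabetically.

Fusobacterium nucleatum, Peptostreptococcus anaerobius, Prevotella melaninogenica

Nitrate −: excludes Actinomyces israelii, Clostridium septicum, Clostridium perfringens, Cutibacterium acnes — 4 left.
esculin hydrolysis −: excludes Bacteroides fragilis — 3 left.
Motility −: all 3 remaining candidates are consistent.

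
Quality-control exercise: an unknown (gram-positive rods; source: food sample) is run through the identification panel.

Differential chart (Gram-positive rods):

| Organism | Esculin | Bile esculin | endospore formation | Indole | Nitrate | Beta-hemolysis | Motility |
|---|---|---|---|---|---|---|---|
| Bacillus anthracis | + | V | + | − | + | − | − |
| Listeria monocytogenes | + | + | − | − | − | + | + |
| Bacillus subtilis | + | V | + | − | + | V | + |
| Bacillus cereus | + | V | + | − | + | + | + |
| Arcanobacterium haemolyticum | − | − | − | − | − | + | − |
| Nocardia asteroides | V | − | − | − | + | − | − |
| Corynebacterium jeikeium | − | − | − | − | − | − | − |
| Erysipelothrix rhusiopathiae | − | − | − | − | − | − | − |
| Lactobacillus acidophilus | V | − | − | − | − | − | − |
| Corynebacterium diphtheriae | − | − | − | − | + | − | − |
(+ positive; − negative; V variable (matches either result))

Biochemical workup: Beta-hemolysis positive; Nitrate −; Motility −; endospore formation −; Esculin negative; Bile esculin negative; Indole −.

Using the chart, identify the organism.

Arcanobacterium haemolyticum

Nitrate −: excludes 5 organisms — 5 left.
endospore formation −: all 5 remaining candidates are consistent.
Esculin −: excludes Listeria monocytogenes — 4 left.
Beta-hemolysis +: excludes Corynebacterium jeikeium, Erysipelothrix rhusiopathiae, Lactobacillus acidophilus — 1 left.
Bile esculin −: the one remaining candidate is consistent.
Indole −: the one remaining candidate is consistent.
Motility −: the one remaining candidate is consistent.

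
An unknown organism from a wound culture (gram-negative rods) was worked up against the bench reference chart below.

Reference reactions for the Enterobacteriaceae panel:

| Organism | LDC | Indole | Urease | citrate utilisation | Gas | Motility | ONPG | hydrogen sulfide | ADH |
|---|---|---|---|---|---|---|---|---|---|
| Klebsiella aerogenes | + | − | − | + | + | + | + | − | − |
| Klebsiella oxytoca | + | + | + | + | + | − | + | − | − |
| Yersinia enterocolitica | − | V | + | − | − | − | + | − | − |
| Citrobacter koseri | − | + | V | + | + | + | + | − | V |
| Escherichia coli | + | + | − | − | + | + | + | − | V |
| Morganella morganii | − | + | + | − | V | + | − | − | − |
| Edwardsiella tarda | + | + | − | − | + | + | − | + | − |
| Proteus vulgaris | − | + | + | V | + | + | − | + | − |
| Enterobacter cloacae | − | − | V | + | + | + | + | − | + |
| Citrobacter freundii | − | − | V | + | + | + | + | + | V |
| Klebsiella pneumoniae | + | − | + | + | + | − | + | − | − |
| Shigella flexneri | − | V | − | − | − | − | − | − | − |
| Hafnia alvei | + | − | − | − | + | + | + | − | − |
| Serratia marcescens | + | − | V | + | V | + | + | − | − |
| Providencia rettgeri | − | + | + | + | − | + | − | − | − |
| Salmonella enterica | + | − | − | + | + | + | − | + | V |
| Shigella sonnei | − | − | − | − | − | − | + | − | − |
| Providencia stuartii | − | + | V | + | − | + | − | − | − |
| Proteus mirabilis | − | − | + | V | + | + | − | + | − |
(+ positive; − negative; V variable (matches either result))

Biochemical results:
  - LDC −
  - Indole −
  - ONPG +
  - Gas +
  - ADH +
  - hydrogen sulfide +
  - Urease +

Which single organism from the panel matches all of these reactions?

hydrogen sulfide +: excludes 14 organisms — 5 left.
ADH +: excludes Edwardsiella tarda, Proteus vulgaris, Proteus mirabilis — 2 left.
LDC −: excludes Salmonella enterica — 1 left.
Indole −: the one remaining candidate is consistent.
Gas +: the one remaining candidate is consistent.
ONPG +: the one remaining candidate is consistent.
Urease +: the one remaining candidate is consistent.

Citrobacter freundii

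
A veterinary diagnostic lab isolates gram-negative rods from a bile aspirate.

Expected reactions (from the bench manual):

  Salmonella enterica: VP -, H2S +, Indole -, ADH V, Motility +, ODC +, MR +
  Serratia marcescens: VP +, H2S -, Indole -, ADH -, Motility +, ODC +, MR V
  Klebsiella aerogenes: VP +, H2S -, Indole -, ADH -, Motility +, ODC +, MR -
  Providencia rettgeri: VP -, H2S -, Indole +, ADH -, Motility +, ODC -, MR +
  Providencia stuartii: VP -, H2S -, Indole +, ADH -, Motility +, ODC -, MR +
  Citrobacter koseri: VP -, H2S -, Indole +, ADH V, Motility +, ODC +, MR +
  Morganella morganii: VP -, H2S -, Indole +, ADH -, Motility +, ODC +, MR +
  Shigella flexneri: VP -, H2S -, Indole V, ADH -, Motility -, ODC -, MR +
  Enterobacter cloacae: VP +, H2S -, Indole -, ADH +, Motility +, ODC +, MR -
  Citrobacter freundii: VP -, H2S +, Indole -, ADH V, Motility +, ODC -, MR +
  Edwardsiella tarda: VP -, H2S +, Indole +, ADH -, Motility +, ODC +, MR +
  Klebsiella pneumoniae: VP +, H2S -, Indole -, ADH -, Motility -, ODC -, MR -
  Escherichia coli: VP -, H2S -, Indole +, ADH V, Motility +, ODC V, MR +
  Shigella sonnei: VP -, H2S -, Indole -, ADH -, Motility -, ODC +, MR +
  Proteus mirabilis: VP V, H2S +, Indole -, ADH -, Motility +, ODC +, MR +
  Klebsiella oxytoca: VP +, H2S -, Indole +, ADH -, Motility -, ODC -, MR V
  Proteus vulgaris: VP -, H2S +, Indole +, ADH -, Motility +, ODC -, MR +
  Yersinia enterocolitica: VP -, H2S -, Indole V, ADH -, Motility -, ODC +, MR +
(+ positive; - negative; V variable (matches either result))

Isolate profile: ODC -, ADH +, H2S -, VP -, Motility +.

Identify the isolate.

Escherichia coli

ODC -: excludes 10 organisms — 8 left.
ADH +: excludes 6 organisms — 2 left.
VP -: all 2 remaining candidates are consistent.
Motility +: all 2 remaining candidates are consistent.
H2S -: excludes Citrobacter freundii — 1 left.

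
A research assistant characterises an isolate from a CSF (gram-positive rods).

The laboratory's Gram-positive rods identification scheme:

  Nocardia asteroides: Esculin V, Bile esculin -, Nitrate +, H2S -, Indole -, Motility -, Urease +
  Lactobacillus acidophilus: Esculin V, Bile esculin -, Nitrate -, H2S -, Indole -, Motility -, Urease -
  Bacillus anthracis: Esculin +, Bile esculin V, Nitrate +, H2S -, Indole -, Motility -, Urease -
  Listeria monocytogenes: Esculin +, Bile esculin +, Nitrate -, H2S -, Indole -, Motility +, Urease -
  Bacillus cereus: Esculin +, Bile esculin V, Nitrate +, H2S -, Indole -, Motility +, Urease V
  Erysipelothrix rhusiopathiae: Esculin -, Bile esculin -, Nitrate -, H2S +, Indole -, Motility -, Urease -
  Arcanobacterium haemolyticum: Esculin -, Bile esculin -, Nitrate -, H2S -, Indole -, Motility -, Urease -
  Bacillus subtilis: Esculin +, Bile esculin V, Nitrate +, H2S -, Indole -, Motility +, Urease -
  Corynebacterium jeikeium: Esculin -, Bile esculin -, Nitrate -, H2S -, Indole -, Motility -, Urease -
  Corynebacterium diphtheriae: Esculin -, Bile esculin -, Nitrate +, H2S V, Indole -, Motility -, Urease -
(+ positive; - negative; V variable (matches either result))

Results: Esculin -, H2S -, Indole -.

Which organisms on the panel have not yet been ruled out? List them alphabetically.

Arcanobacterium haemolyticum, Corynebacterium diphtheriae, Corynebacterium jeikeium, Lactobacillus acidophilus, Nocardia asteroides

Esculin -: excludes Bacillus anthracis, Listeria monocytogenes, Bacillus cereus, Bacillus subtilis — 6 left.
Indole -: all 6 remaining candidates are consistent.
H2S -: excludes Erysipelothrix rhusiopathiae — 5 left.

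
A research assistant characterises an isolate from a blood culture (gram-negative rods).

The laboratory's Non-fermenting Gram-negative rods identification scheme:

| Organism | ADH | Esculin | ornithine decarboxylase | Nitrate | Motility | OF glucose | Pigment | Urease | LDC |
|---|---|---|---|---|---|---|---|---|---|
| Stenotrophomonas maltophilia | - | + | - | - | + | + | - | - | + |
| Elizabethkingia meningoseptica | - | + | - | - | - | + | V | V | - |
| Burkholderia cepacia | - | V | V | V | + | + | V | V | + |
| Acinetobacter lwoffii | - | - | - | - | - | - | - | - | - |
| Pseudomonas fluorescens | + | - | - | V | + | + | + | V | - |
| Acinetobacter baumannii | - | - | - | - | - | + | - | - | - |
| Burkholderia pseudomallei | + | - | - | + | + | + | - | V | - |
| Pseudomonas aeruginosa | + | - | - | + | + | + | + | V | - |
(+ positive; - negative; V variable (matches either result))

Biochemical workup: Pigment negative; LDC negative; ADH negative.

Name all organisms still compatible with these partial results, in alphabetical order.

Acinetobacter baumannii, Acinetobacter lwoffii, Elizabethkingia meningoseptica

Pigment -: excludes Pseudomonas fluorescens, Pseudomonas aeruginosa — 6 left.
LDC -: excludes Stenotrophomonas maltophilia, Burkholderia cepacia — 4 left.
ADH -: excludes Burkholderia pseudomallei — 3 left.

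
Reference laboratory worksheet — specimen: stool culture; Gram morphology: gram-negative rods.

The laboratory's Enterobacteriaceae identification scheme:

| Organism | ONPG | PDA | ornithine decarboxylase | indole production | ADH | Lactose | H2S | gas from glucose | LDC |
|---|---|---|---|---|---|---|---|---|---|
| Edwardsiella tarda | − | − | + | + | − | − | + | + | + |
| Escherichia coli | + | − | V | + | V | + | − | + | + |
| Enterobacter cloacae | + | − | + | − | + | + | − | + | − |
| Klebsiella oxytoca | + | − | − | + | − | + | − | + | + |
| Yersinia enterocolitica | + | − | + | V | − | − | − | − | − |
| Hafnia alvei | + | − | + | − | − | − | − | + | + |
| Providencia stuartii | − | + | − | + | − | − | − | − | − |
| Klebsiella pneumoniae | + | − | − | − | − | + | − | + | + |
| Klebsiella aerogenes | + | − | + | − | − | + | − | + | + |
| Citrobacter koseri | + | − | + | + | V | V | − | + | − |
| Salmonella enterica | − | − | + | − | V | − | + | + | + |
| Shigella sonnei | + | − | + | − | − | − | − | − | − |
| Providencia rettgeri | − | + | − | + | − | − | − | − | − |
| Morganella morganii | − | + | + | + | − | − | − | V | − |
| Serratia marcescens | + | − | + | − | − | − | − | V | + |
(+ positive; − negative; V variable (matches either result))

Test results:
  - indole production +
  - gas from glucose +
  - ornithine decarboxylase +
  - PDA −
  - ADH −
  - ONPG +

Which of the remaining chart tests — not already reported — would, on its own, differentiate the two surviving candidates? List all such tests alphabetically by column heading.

LDC

ONPG +: excludes 5 organisms — 10 left.
ADH −: excludes Enterobacter cloacae — 9 left.
indole production +: excludes 5 organisms — 4 left.
PDA −: all 4 remaining candidates are consistent.
ornithine decarboxylase +: excludes Klebsiella oxytoca — 3 left.
gas from glucose +: excludes Yersinia enterocolitica — 2 left.
Two candidates remain: Citrobacter koseri and Escherichia coli.
  Lactose: V vs + — variable for at least one, does not separate.
  H2S: − vs − — same for both, does not separate.
  LDC: Citrobacter koseri −, Escherichia coli + — discriminates.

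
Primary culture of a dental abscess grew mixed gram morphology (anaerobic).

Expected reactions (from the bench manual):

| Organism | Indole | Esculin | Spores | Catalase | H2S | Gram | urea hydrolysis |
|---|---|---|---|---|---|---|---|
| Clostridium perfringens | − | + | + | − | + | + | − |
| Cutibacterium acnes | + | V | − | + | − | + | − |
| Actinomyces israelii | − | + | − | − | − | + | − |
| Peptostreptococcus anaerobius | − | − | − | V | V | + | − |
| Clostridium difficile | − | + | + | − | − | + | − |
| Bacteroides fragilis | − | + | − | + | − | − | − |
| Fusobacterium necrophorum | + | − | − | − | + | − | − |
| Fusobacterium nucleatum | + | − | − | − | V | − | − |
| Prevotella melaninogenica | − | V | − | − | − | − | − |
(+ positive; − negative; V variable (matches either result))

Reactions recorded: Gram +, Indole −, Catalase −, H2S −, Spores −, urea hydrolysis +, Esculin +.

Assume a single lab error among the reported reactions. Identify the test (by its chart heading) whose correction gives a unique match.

urea hydrolysis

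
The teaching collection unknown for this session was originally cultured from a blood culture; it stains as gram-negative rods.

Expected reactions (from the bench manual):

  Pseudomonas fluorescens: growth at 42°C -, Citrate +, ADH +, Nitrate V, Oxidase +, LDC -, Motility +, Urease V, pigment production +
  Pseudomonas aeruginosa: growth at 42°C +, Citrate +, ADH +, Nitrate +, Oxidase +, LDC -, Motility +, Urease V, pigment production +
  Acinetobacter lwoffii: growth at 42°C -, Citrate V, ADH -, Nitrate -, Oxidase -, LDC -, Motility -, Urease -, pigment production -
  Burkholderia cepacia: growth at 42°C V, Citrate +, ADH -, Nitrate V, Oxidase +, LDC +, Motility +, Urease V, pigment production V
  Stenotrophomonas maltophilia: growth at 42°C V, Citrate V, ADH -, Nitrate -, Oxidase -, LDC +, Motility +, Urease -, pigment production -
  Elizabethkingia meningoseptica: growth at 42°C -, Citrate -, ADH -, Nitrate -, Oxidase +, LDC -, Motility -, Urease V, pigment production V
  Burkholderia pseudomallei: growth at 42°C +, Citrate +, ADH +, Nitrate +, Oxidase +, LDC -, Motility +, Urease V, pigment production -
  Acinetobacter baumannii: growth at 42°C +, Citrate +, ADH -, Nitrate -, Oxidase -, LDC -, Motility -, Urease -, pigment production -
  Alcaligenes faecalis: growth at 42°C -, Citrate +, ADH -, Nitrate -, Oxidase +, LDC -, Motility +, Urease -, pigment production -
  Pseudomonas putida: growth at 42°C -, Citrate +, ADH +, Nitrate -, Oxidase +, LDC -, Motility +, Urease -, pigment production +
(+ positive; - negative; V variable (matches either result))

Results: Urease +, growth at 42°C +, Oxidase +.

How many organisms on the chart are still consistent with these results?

3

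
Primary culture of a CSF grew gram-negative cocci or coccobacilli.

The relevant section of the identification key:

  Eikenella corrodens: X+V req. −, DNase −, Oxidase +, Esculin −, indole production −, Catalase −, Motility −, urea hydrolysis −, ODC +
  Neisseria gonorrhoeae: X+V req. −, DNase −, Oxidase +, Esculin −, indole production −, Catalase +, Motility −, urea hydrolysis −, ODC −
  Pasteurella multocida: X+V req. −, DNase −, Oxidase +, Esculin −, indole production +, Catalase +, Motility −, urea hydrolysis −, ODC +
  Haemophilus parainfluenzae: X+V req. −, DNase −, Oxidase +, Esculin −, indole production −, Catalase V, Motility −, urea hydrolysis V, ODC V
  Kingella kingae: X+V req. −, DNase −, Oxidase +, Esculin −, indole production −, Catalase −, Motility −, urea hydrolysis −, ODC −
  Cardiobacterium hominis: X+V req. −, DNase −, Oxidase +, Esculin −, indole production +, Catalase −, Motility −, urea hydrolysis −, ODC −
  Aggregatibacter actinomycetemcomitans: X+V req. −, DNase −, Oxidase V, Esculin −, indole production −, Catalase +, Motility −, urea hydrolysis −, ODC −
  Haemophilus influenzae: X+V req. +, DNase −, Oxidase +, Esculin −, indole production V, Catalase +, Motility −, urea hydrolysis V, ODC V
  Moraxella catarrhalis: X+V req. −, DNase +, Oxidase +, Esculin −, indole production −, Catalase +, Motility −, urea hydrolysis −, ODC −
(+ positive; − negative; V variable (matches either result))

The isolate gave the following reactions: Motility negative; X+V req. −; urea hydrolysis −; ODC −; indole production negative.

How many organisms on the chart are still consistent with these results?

5

X+V req. −: excludes Haemophilus influenzae — 8 left.
Motility −: all 8 remaining candidates are consistent.
urea hydrolysis −: all 8 remaining candidates are consistent.
ODC −: excludes Eikenella corrodens, Pasteurella multocida — 6 left.
indole production −: excludes Cardiobacterium hominis — 5 left.
Still consistent: Aggregatibacter actinomycetemcomitans, Haemophilus parainfluenzae, Kingella kingae, Moraxella catarrhalis, Neisseria gonorrhoeae.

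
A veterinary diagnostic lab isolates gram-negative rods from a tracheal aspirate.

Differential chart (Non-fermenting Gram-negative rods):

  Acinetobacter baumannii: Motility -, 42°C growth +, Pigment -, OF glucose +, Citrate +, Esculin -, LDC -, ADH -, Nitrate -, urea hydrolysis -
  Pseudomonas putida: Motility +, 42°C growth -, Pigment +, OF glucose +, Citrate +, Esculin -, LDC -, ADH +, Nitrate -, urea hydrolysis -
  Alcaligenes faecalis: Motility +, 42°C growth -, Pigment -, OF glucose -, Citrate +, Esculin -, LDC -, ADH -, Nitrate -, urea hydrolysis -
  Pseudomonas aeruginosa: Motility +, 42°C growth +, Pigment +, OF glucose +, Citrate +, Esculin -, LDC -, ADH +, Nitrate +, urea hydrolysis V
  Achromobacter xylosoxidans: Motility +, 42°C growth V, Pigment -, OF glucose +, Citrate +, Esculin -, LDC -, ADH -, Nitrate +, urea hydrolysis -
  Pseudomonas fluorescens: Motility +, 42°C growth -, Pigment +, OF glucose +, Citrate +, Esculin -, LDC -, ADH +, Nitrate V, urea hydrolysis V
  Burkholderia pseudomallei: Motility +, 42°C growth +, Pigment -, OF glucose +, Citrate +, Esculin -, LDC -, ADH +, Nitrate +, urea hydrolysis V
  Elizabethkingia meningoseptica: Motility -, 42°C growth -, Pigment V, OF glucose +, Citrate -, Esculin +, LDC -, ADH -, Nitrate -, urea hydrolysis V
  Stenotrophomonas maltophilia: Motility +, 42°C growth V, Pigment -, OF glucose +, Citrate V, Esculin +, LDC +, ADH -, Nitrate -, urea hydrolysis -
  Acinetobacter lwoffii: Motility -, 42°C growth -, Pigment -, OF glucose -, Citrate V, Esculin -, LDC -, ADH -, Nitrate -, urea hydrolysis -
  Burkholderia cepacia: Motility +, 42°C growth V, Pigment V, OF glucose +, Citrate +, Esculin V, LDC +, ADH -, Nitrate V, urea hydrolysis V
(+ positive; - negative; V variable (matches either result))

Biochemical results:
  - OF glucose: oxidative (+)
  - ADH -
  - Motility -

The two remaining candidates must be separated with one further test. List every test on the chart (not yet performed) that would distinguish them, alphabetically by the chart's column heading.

Motility -: excludes 8 organisms — 3 left.
OF glucose +: excludes Acinetobacter lwoffii — 2 left.
ADH -: all 2 remaining candidates are consistent.
Two candidates remain: Acinetobacter baumannii and Elizabethkingia meningoseptica.
  42°C growth: Acinetobacter baumannii +, Elizabethkingia meningoseptica - — discriminates.
  Pigment: - vs V — variable for at least one, does not separate.
  Citrate: Acinetobacter baumannii +, Elizabethkingia meningoseptica - — discriminates.
  Esculin: Acinetobacter baumannii -, Elizabethkingia meningoseptica + — discriminates.
  LDC: - vs - — same for both, does not separate.
  Nitrate: - vs - — same for both, does not separate.
  urea hydrolysis: - vs V — variable for at least one, does not separate.

42°C growth, Citrate, Esculin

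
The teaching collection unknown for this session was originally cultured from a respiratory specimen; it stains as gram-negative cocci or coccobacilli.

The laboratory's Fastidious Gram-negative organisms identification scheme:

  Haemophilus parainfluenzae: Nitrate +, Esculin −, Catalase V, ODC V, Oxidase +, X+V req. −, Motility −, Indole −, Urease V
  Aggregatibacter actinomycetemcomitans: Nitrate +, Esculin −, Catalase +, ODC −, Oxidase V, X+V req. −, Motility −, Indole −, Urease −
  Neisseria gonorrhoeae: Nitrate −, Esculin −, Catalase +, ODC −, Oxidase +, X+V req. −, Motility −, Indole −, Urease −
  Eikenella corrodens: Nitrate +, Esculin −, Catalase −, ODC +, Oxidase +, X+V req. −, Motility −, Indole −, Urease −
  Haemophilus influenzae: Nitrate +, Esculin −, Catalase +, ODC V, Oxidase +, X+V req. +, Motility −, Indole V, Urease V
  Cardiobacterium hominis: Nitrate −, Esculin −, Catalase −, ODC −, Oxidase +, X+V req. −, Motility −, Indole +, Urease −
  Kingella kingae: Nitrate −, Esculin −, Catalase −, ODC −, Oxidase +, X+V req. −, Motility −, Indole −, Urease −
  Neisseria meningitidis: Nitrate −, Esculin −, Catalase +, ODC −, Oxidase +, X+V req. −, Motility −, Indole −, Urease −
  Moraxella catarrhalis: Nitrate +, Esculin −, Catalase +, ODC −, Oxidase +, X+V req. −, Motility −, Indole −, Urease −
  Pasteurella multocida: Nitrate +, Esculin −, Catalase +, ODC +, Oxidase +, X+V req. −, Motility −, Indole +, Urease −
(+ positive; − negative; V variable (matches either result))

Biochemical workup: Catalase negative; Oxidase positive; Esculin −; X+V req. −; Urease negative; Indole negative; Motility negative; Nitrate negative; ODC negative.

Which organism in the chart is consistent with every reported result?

Urease −: all 10 remaining candidates are consistent.
Motility −: all 10 remaining candidates are consistent.
Esculin −: all 10 remaining candidates are consistent.
Indole −: excludes Cardiobacterium hominis, Pasteurella multocida — 8 left.
X+V req. −: excludes Haemophilus influenzae — 7 left.
ODC −: excludes Eikenella corrodens — 6 left.
Catalase −: excludes Aggregatibacter actinomycetemcomitans, Neisseria gonorrhoeae, Neisseria meningitidis, Moraxella catarrhalis — 2 left.
Nitrate −: excludes Haemophilus parainfluenzae — 1 left.
Oxidase +: the one remaining candidate is consistent.

Kingella kingae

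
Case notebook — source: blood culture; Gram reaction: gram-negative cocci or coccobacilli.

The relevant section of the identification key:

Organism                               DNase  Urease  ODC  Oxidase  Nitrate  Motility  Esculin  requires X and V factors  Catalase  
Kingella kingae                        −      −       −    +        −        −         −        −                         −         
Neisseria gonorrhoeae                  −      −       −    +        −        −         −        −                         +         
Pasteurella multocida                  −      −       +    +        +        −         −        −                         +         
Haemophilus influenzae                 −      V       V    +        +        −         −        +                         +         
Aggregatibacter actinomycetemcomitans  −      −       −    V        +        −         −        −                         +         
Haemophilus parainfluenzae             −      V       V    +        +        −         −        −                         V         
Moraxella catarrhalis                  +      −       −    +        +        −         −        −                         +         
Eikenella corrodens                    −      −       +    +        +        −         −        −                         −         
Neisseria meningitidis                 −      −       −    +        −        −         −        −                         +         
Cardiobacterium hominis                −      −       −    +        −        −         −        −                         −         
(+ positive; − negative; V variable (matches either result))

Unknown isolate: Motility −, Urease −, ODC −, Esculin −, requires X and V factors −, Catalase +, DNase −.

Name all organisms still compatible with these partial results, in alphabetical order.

Aggregatibacter actinomycetemcomitans, Haemophilus parainfluenzae, Neisseria gonorrhoeae, Neisseria meningitidis

Urease −: all 10 remaining candidates are consistent.
requires X and V factors −: excludes Haemophilus influenzae — 9 left.
DNase −: excludes Moraxella catarrhalis — 8 left.
ODC −: excludes Pasteurella multocida, Eikenella corrodens — 6 left.
Motility −: all 6 remaining candidates are consistent.
Esculin −: all 6 remaining candidates are consistent.
Catalase +: excludes Kingella kingae, Cardiobacterium hominis — 4 left.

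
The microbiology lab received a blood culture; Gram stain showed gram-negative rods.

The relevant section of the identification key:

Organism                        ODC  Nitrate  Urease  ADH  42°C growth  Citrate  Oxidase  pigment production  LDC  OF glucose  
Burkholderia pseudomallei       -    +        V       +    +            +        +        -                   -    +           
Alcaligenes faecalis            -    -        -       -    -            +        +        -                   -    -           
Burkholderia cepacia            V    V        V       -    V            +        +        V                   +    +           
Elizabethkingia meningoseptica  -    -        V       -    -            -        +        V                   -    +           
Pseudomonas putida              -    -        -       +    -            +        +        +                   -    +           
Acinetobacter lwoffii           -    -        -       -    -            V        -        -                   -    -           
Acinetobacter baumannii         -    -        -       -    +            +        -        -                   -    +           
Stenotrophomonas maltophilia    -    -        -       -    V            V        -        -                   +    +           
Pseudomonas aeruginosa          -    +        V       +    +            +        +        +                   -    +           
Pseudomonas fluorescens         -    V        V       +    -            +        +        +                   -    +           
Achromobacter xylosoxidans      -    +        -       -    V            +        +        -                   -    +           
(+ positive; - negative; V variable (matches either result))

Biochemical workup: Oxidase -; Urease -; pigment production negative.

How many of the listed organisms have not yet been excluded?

pigment production -: excludes Pseudomonas putida, Pseudomonas aeruginosa, Pseudomonas fluorescens — 8 left.
Oxidase -: excludes 5 organisms — 3 left.
Urease -: all 3 remaining candidates are consistent.
Still consistent: Acinetobacter baumannii, Acinetobacter lwoffii, Stenotrophomonas maltophilia.

3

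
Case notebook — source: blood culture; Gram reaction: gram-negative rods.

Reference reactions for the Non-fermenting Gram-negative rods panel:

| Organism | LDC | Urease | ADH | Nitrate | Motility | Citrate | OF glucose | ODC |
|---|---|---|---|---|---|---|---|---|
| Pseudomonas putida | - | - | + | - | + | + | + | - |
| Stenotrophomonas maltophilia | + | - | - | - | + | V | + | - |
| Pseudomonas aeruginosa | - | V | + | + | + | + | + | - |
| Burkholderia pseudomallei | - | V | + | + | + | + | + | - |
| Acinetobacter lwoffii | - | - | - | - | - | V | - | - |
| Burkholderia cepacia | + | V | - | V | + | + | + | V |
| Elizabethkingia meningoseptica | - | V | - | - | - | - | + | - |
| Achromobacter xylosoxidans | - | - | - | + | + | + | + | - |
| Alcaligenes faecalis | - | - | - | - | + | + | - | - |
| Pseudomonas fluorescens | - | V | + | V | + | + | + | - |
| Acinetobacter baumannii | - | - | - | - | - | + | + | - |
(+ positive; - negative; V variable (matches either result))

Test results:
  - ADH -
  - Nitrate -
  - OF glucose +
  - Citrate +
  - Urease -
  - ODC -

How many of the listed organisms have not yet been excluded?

3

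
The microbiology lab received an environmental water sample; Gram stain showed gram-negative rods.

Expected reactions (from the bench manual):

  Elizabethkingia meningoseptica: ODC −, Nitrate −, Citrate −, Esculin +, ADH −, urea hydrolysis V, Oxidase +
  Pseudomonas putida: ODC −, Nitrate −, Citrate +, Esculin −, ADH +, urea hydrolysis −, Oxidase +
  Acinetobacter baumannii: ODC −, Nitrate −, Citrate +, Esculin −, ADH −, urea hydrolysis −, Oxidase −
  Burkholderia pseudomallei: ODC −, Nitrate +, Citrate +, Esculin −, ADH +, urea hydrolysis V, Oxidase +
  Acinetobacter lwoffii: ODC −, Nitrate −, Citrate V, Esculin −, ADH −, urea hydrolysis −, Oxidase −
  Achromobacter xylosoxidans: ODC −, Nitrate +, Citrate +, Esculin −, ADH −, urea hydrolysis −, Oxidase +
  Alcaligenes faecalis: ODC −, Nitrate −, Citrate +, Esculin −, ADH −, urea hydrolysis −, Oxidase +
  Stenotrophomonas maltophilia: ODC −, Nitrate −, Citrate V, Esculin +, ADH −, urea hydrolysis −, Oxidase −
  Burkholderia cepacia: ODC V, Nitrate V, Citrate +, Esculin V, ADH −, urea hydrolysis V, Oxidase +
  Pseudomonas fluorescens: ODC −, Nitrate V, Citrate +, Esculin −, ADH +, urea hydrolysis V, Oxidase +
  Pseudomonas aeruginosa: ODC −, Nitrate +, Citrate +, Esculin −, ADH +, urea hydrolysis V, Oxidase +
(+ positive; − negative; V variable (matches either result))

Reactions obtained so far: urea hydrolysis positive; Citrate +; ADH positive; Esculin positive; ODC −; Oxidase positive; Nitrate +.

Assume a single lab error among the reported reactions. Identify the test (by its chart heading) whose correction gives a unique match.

As reported, no row in the chart matches all 7 reactions.
Reversing Oxidase → still no organism matches.
Reversing Esculin → 3 organisms match (not unique).
Reversing ODC → still no organism matches.
Reversing ADH (to −) → unique match: Burkholderia cepacia.
Reversing Citrate → still no organism matches.
Reversing urea hydrolysis → still no organism matches.
Reversing Nitrate → still no organism matches.

ADH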